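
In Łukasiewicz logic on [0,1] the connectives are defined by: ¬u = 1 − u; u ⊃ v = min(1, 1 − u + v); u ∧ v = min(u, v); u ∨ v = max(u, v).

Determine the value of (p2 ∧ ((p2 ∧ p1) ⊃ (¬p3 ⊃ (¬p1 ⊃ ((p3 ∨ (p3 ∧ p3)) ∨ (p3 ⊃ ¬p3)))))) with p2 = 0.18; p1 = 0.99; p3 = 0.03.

(p2 ∧ p1) = min(0.18, 0.99) = 0.18
¬p3: Łukasiewicz ¬ gives 1 − 0.03 = 0.97
¬p1: Łukasiewicz ¬ gives 1 − 0.99 = 0.01
(p3 ∧ p3) = min(0.03, 0.03) = 0.03
(p3 ∨ (p3 ∧ p3)) = max(0.03, 0.03) = 0.03
¬p3: Łukasiewicz ¬ gives 1 − 0.03 = 0.97
(p3 ⊃ ¬p3): min(1, 1 − 0.03 + 0.97) = 1
((p3 ∨ (p3 ∧ p3)) ∨ (p3 ⊃ ¬p3)) = max(0.03, 1) = 1
(¬p1 ⊃ ((p3 ∨ (p3 ∧ p3)) ∨ (p3 ⊃ ¬p3))): min(1, 1 − 0.01 + 1) = 1
(¬p3 ⊃ (¬p1 ⊃ ((p3 ∨ (p3 ∧ p3)) ∨ (p3 ⊃ ¬p3)))): min(1, 1 − 0.97 + 1) = 1
((p2 ∧ p1) ⊃ (¬p3 ⊃ (¬p1 ⊃ ((p3 ∨ (p3 ∧ p3)) ∨ (p3 ⊃ ¬p3))))): min(1, 1 − 0.18 + 1) = 1
(p2 ∧ ((p2 ∧ p1) ⊃ (¬p3 ⊃ (¬p1 ⊃ ((p3 ∨ (p3 ∧ p3)) ∨ (p3 ⊃ ¬p3)))))) = min(0.18, 1) = 0.18

0.18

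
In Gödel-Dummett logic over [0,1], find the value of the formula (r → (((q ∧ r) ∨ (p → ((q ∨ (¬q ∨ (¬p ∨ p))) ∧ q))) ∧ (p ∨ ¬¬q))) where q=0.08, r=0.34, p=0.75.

(q ∧ r) = min(0.08, 0.34) = 0.08
¬q: Gödel ¬ of 0.08 = 0 (operand ≠ 0)
¬p: Gödel ¬ of 0.75 = 0 (operand ≠ 0)
(¬p ∨ p) = max(0, 0.75) = 0.75
(¬q ∨ (¬p ∨ p)) = max(0, 0.75) = 0.75
(q ∨ (¬q ∨ (¬p ∨ p))) = max(0.08, 0.75) = 0.75
((q ∨ (¬q ∨ (¬p ∨ p))) ∧ q) = min(0.75, 0.08) = 0.08
(p → ((q ∨ (¬q ∨ (¬p ∨ p))) ∧ q)): 0.75 > 0.08, so result = 0.08
((q ∧ r) ∨ (p → ((q ∨ (¬q ∨ (¬p ∨ p))) ∧ q))) = max(0.08, 0.08) = 0.08
¬q: Gödel ¬ of 0.08 = 0 (operand ≠ 0)
¬¬q: Gödel ¬ of 0 = 1 (operand is 0)
(p ∨ ¬¬q) = max(0.75, 1) = 1
(((q ∧ r) ∨ (p → ((q ∨ (¬q ∨ (¬p ∨ p))) ∧ q))) ∧ (p ∨ ¬¬q)) = min(0.08, 1) = 0.08
(r → (((q ∧ r) ∨ (p → ((q ∨ (¬q ∨ (¬p ∨ p))) ∧ q))) ∧ (p ∨ ¬¬q))): 0.34 > 0.08, so result = 0.08

0.08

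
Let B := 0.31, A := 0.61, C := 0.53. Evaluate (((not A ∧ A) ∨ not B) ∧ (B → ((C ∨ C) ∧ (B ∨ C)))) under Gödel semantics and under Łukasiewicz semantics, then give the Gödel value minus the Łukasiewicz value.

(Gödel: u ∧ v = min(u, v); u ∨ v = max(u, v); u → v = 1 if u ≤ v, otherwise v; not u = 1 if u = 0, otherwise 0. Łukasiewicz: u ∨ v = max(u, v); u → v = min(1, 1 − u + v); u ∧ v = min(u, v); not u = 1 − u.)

Gödel evaluation:
  not A: Gödel ¬ of 0.61 = 0 (operand ≠ 0)
  (not A ∧ A) = min(0, 0.61) = 0
  not B: Gödel ¬ of 0.31 = 0 (operand ≠ 0)
  ((not A ∧ A) ∨ not B) = max(0, 0) = 0
  (C ∨ C) = max(0.53, 0.53) = 0.53
  (B ∨ C) = max(0.31, 0.53) = 0.53
  ((C ∨ C) ∧ (B ∨ C)) = min(0.53, 0.53) = 0.53
  (B → ((C ∨ C) ∧ (B ∨ C))): 0.31 ≤ 0.53, so result = 1
  (((not A ∧ A) ∨ not B) ∧ (B → ((C ∨ C) ∧ (B ∨ C)))) = min(0, 1) = 0
  Gödel value = 0
Łukasiewicz evaluation:
  not A: Łukasiewicz ¬ gives 1 − 0.61 = 0.39
  (not A ∧ A) = min(0.39, 0.61) = 0.39
  not B: Łukasiewicz ¬ gives 1 − 0.31 = 0.69
  ((not A ∧ A) ∨ not B) = max(0.39, 0.69) = 0.69
  (C ∨ C) = max(0.53, 0.53) = 0.53
  (B ∨ C) = max(0.31, 0.53) = 0.53
  ((C ∨ C) ∧ (B ∨ C)) = min(0.53, 0.53) = 0.53
  (B → ((C ∨ C) ∧ (B ∨ C))): min(1, 1 − 0.31 + 0.53) = 1
  (((not A ∧ A) ∨ not B) ∧ (B → ((C ∨ C) ∧ (B ∨ C)))) = min(0.69, 1) = 0.69
  Łukasiewicz value = 0.69
Difference: 0 − 0.69 = -0.69

-0.69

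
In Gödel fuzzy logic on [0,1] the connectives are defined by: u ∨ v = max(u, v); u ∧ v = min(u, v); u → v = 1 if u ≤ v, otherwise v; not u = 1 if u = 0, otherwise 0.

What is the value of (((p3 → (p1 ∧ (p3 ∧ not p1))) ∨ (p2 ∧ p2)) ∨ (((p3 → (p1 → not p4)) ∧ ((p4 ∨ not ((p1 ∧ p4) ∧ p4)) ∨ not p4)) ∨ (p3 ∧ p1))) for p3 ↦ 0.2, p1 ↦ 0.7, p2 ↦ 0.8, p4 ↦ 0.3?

not p1: Gödel ¬ of 0.7 = 0 (operand ≠ 0)
(p3 ∧ not p1) = min(0.2, 0) = 0
(p1 ∧ (p3 ∧ not p1)) = min(0.7, 0) = 0
(p3 → (p1 ∧ (p3 ∧ not p1))): 0.2 > 0, so result = 0
(p2 ∧ p2) = min(0.8, 0.8) = 0.8
((p3 → (p1 ∧ (p3 ∧ not p1))) ∨ (p2 ∧ p2)) = max(0, 0.8) = 0.8
not p4: Gödel ¬ of 0.3 = 0 (operand ≠ 0)
(p1 → not p4): 0.7 > 0, so result = 0
(p3 → (p1 → not p4)): 0.2 > 0, so result = 0
(p1 ∧ p4) = min(0.7, 0.3) = 0.3
((p1 ∧ p4) ∧ p4) = min(0.3, 0.3) = 0.3
not ((p1 ∧ p4) ∧ p4): Gödel ¬ of 0.3 = 0 (operand ≠ 0)
(p4 ∨ not ((p1 ∧ p4) ∧ p4)) = max(0.3, 0) = 0.3
not p4: Gödel ¬ of 0.3 = 0 (operand ≠ 0)
((p4 ∨ not ((p1 ∧ p4) ∧ p4)) ∨ not p4) = max(0.3, 0) = 0.3
((p3 → (p1 → not p4)) ∧ ((p4 ∨ not ((p1 ∧ p4) ∧ p4)) ∨ not p4)) = min(0, 0.3) = 0
(p3 ∧ p1) = min(0.2, 0.7) = 0.2
(((p3 → (p1 → not p4)) ∧ ((p4 ∨ not ((p1 ∧ p4) ∧ p4)) ∨ not p4)) ∨ (p3 ∧ p1)) = max(0, 0.2) = 0.2
(((p3 → (p1 ∧ (p3 ∧ not p1))) ∨ (p2 ∧ p2)) ∨ (((p3 → (p1 → not p4)) ∧ ((p4 ∨ not ((p1 ∧ p4) ∧ p4)) ∨ not p4)) ∨ (p3 ∧ p1))) = max(0.8, 0.2) = 0.8

0.80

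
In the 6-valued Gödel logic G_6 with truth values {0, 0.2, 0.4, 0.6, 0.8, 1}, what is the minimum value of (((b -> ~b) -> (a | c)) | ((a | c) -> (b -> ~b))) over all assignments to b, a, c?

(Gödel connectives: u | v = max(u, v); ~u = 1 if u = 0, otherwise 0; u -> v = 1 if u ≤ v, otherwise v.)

1.00

Every assignment gives 1. For instance at b = 0, a = 0, c = 0:
  ~b: Gödel ¬ of 0 = 1 (operand is 0)
  (b -> ~b): 0 ≤ 1, so result = 1
  (a | c) = max(0, 0) = 0
  ((b -> ~b) -> (a | c)): 1 > 0, so result = 0
  (a | c) = max(0, 0) = 0
  ~b: Gödel ¬ of 0 = 1 (operand is 0)
  (b -> ~b): 0 ≤ 1, so result = 1
  ((a | c) -> (b -> ~b)): 0 ≤ 1, so result = 1
  (((b -> ~b) -> (a | c)) | ((a | c) -> (b -> ~b))) = max(0, 1) = 1
All 216 assignments give value 1 — the formula is a G_6-tautology.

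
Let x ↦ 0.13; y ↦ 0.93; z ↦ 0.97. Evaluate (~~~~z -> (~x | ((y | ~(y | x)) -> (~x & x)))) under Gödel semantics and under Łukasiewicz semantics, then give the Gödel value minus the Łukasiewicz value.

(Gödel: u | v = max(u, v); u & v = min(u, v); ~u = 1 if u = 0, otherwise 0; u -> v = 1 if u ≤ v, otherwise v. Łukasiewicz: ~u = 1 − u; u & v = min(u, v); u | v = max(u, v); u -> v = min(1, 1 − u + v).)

-0.90

Gödel evaluation:
  ~z: Gödel ¬ of 0.97 = 0 (operand ≠ 0)
  ~~z: Gödel ¬ of 0 = 1 (operand is 0)
  ~~~z: Gödel ¬ of 1 = 0 (operand ≠ 0)
  ~~~~z: Gödel ¬ of 0 = 1 (operand is 0)
  ~x: Gödel ¬ of 0.13 = 0 (operand ≠ 0)
  (y | x) = max(0.93, 0.13) = 0.93
  ~(y | x): Gödel ¬ of 0.93 = 0 (operand ≠ 0)
  (y | ~(y | x)) = max(0.93, 0) = 0.93
  ~x: Gödel ¬ of 0.13 = 0 (operand ≠ 0)
  (~x & x) = min(0, 0.13) = 0
  ((y | ~(y | x)) -> (~x & x)): 0.93 > 0, so result = 0
  (~x | ((y | ~(y | x)) -> (~x & x))) = max(0, 0) = 0
  (~~~~z -> (~x | ((y | ~(y | x)) -> (~x & x)))): 1 > 0, so result = 0
  Gödel value = 0
Łukasiewicz evaluation:
  ~z: Łukasiewicz ¬ gives 1 − 0.97 = 0.03
  ~~z: Łukasiewicz ¬ gives 1 − 0.03 = 0.97
  ~~~z: Łukasiewicz ¬ gives 1 − 0.97 = 0.03
  ~~~~z: Łukasiewicz ¬ gives 1 − 0.03 = 0.97
  ~x: Łukasiewicz ¬ gives 1 − 0.13 = 0.87
  (y | x) = max(0.93, 0.13) = 0.93
  ~(y | x): Łukasiewicz ¬ gives 1 − 0.93 = 0.07
  (y | ~(y | x)) = max(0.93, 0.07) = 0.93
  ~x: Łukasiewicz ¬ gives 1 − 0.13 = 0.87
  (~x & x) = min(0.87, 0.13) = 0.13
  ((y | ~(y | x)) -> (~x & x)): min(1, 1 − 0.93 + 0.13) = 0.2
  (~x | ((y | ~(y | x)) -> (~x & x))) = max(0.87, 0.2) = 0.87
  (~~~~z -> (~x | ((y | ~(y | x)) -> (~x & x)))): min(1, 1 − 0.97 + 0.87) = 0.9
  Łukasiewicz value = 0.9
Difference: 0 − 0.9 = -0.90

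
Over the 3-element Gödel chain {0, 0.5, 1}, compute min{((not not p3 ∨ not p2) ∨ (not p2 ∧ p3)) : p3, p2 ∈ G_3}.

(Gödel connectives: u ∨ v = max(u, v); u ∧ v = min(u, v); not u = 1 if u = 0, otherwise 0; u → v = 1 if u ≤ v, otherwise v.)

The minimum is attained at p3 = 0, p2 = 0.5:
  not p3: Gödel ¬ of 0 = 1 (operand is 0)
  not not p3: Gödel ¬ of 1 = 0 (operand ≠ 0)
  not p2: Gödel ¬ of 0.5 = 0 (operand ≠ 0)
  (not not p3 ∨ not p2) = max(0, 0) = 0
  not p2: Gödel ¬ of 0.5 = 0 (operand ≠ 0)
  (not p2 ∧ p3) = min(0, 0) = 0
  ((not not p3 ∨ not p2) ∨ (not p2 ∧ p3)) = max(0, 0) = 0
Checking all 9 assignments confirms none give a value below 0.00.

0.00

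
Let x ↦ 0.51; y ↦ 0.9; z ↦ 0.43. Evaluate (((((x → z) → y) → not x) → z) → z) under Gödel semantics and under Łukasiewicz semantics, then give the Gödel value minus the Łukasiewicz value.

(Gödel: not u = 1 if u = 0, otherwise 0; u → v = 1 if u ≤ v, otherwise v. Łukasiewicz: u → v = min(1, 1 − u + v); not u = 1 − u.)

Gödel evaluation:
  (x → z): 0.51 > 0.43, so result = 0.43
  ((x → z) → y): 0.43 ≤ 0.9, so result = 1
  not x: Gödel ¬ of 0.51 = 0 (operand ≠ 0)
  (((x → z) → y) → not x): 1 > 0, so result = 0
  ((((x → z) → y) → not x) → z): 0 ≤ 0.43, so result = 1
  (((((x → z) → y) → not x) → z) → z): 1 > 0.43, so result = 0.43
  Gödel value = 0.43
Łukasiewicz evaluation:
  (x → z): min(1, 1 − 0.51 + 0.43) = 0.92
  ((x → z) → y): min(1, 1 − 0.92 + 0.9) = 0.98
  not x: Łukasiewicz ¬ gives 1 − 0.51 = 0.49
  (((x → z) → y) → not x): min(1, 1 − 0.98 + 0.49) = 0.51
  ((((x → z) → y) → not x) → z): min(1, 1 − 0.51 + 0.43) = 0.92
  (((((x → z) → y) → not x) → z) → z): min(1, 1 − 0.92 + 0.43) = 0.51
  Łukasiewicz value = 0.51
Difference: 0.43 − 0.51 = -0.08

-0.08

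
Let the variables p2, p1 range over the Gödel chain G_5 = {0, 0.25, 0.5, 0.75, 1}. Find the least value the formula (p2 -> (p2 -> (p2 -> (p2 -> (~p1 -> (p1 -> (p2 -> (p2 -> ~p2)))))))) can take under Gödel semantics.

Every assignment gives 1. For instance at p2 = 0, p1 = 0:
  ~p1: Gödel ¬ of 0 = 1 (operand is 0)
  ~p2: Gödel ¬ of 0 = 1 (operand is 0)
  (p2 -> ~p2): 0 ≤ 1, so result = 1
  (p2 -> (p2 -> ~p2)): 0 ≤ 1, so result = 1
  (p1 -> (p2 -> (p2 -> ~p2))): 0 ≤ 1, so result = 1
  (~p1 -> (p1 -> (p2 -> (p2 -> ~p2)))): 1 ≤ 1, so result = 1
  (p2 -> (~p1 -> (p1 -> (p2 -> (p2 -> ~p2))))): 0 ≤ 1, so result = 1
  (p2 -> (p2 -> (~p1 -> (p1 -> (p2 -> (p2 -> ~p2)))))): 0 ≤ 1, so result = 1
  (p2 -> (p2 -> (p2 -> (~p1 -> (p1 -> (p2 -> (p2 -> ~p2))))))): 0 ≤ 1, so result = 1
  (p2 -> (p2 -> (p2 -> (p2 -> (~p1 -> (p1 -> (p2 -> (p2 -> ~p2)))))))): 0 ≤ 1, so result = 1
All 25 assignments give value 1 — the formula is a G_5-tautology.

1.00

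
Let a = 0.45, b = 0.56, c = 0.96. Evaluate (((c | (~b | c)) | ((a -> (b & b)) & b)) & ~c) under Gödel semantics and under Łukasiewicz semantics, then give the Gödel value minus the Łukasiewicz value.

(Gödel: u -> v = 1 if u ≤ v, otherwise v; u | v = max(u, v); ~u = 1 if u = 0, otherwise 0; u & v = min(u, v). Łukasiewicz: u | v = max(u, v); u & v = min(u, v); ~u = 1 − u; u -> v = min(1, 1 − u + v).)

Gödel evaluation:
  ~b: Gödel ¬ of 0.56 = 0 (operand ≠ 0)
  (~b | c) = max(0, 0.96) = 0.96
  (c | (~b | c)) = max(0.96, 0.96) = 0.96
  (b & b) = min(0.56, 0.56) = 0.56
  (a -> (b & b)): 0.45 ≤ 0.56, so result = 1
  ((a -> (b & b)) & b) = min(1, 0.56) = 0.56
  ((c | (~b | c)) | ((a -> (b & b)) & b)) = max(0.96, 0.56) = 0.96
  ~c: Gödel ¬ of 0.96 = 0 (operand ≠ 0)
  (((c | (~b | c)) | ((a -> (b & b)) & b)) & ~c) = min(0.96, 0) = 0
  Gödel value = 0
Łukasiewicz evaluation:
  ~b: Łukasiewicz ¬ gives 1 − 0.56 = 0.44
  (~b | c) = max(0.44, 0.96) = 0.96
  (c | (~b | c)) = max(0.96, 0.96) = 0.96
  (b & b) = min(0.56, 0.56) = 0.56
  (a -> (b & b)): min(1, 1 − 0.45 + 0.56) = 1
  ((a -> (b & b)) & b) = min(1, 0.56) = 0.56
  ((c | (~b | c)) | ((a -> (b & b)) & b)) = max(0.96, 0.56) = 0.96
  ~c: Łukasiewicz ¬ gives 1 − 0.96 = 0.04
  (((c | (~b | c)) | ((a -> (b & b)) & b)) & ~c) = min(0.96, 0.04) = 0.04
  Łukasiewicz value = 0.04
Difference: 0 − 0.04 = -0.04

-0.04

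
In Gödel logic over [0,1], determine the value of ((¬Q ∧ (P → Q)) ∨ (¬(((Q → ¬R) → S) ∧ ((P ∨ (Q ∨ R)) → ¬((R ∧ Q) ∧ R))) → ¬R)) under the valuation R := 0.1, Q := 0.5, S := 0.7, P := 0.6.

¬Q: Gödel ¬ of 0.5 = 0 (operand ≠ 0)
(P → Q): 0.6 > 0.5, so result = 0.5
(¬Q ∧ (P → Q)) = min(0, 0.5) = 0
¬R: Gödel ¬ of 0.1 = 0 (operand ≠ 0)
(Q → ¬R): 0.5 > 0, so result = 0
((Q → ¬R) → S): 0 ≤ 0.7, so result = 1
(Q ∨ R) = max(0.5, 0.1) = 0.5
(P ∨ (Q ∨ R)) = max(0.6, 0.5) = 0.6
(R ∧ Q) = min(0.1, 0.5) = 0.1
((R ∧ Q) ∧ R) = min(0.1, 0.1) = 0.1
¬((R ∧ Q) ∧ R): Gödel ¬ of 0.1 = 0 (operand ≠ 0)
((P ∨ (Q ∨ R)) → ¬((R ∧ Q) ∧ R)): 0.6 > 0, so result = 0
(((Q → ¬R) → S) ∧ ((P ∨ (Q ∨ R)) → ¬((R ∧ Q) ∧ R))) = min(1, 0) = 0
¬(((Q → ¬R) → S) ∧ ((P ∨ (Q ∨ R)) → ¬((R ∧ Q) ∧ R))): Gödel ¬ of 0 = 1 (operand is 0)
¬R: Gödel ¬ of 0.1 = 0 (operand ≠ 0)
(¬(((Q → ¬R) → S) ∧ ((P ∨ (Q ∨ R)) → ¬((R ∧ Q) ∧ R))) → ¬R): 1 > 0, so result = 0
((¬Q ∧ (P → Q)) ∨ (¬(((Q → ¬R) → S) ∧ ((P ∨ (Q ∨ R)) → ¬((R ∧ Q) ∧ R))) → ¬R)) = max(0, 0) = 0

0.00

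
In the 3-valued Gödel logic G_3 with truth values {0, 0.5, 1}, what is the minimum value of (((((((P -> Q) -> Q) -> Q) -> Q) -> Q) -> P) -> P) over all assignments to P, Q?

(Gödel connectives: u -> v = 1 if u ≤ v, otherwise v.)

0.50

The minimum is attained at P = 0.5, Q = 0:
  (P -> Q): 0.5 > 0, so result = 0
  ((P -> Q) -> Q): 0 ≤ 0, so result = 1
  (((P -> Q) -> Q) -> Q): 1 > 0, so result = 0
  ((((P -> Q) -> Q) -> Q) -> Q): 0 ≤ 0, so result = 1
  (((((P -> Q) -> Q) -> Q) -> Q) -> Q): 1 > 0, so result = 0
  ((((((P -> Q) -> Q) -> Q) -> Q) -> Q) -> P): 0 ≤ 0.5, so result = 1
  (((((((P -> Q) -> Q) -> Q) -> Q) -> Q) -> P) -> P): 1 > 0.5, so result = 0.5
Checking all 9 assignments confirms none give a value below 0.50.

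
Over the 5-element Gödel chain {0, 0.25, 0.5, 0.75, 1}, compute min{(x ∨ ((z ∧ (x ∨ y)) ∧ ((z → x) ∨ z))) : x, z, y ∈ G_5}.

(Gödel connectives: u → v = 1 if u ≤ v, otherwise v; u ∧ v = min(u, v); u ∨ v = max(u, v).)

0.00

The minimum is attained at x = 0, z = 0, y = 0:
  (x ∨ y) = max(0, 0) = 0
  (z ∧ (x ∨ y)) = min(0, 0) = 0
  (z → x): 0 ≤ 0, so result = 1
  ((z → x) ∨ z) = max(1, 0) = 1
  ((z ∧ (x ∨ y)) ∧ ((z → x) ∨ z)) = min(0, 1) = 0
  (x ∨ ((z ∧ (x ∨ y)) ∧ ((z → x) ∨ z))) = max(0, 0) = 0
Checking all 125 assignments confirms none give a value below 0.00.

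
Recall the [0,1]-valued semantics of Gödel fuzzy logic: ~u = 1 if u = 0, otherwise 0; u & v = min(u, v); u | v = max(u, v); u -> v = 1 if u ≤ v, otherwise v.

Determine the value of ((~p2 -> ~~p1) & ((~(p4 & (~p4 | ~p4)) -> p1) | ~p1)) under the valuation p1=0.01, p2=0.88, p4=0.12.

0.01

~p2: Gödel ¬ of 0.88 = 0 (operand ≠ 0)
~p1: Gödel ¬ of 0.01 = 0 (operand ≠ 0)
~~p1: Gödel ¬ of 0 = 1 (operand is 0)
(~p2 -> ~~p1): 0 ≤ 1, so result = 1
~p4: Gödel ¬ of 0.12 = 0 (operand ≠ 0)
~p4: Gödel ¬ of 0.12 = 0 (operand ≠ 0)
(~p4 | ~p4) = max(0, 0) = 0
(p4 & (~p4 | ~p4)) = min(0.12, 0) = 0
~(p4 & (~p4 | ~p4)): Gödel ¬ of 0 = 1 (operand is 0)
(~(p4 & (~p4 | ~p4)) -> p1): 1 > 0.01, so result = 0.01
~p1: Gödel ¬ of 0.01 = 0 (operand ≠ 0)
((~(p4 & (~p4 | ~p4)) -> p1) | ~p1) = max(0.01, 0) = 0.01
((~p2 -> ~~p1) & ((~(p4 & (~p4 | ~p4)) -> p1) | ~p1)) = min(1, 0.01) = 0.01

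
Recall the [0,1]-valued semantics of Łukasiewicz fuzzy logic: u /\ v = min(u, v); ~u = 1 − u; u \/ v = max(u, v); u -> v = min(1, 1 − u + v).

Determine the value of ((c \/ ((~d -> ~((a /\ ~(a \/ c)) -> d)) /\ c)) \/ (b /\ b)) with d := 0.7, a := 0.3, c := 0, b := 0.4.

0.40

~d: Łukasiewicz ¬ gives 1 − 0.7 = 0.3
(a \/ c) = max(0.3, 0) = 0.3
~(a \/ c): Łukasiewicz ¬ gives 1 − 0.3 = 0.7
(a /\ ~(a \/ c)) = min(0.3, 0.7) = 0.3
((a /\ ~(a \/ c)) -> d): min(1, 1 − 0.3 + 0.7) = 1
~((a /\ ~(a \/ c)) -> d): Łukasiewicz ¬ gives 1 − 1 = 0
(~d -> ~((a /\ ~(a \/ c)) -> d)): min(1, 1 − 0.3 + 0) = 0.7
((~d -> ~((a /\ ~(a \/ c)) -> d)) /\ c) = min(0.7, 0) = 0
(c \/ ((~d -> ~((a /\ ~(a \/ c)) -> d)) /\ c)) = max(0, 0) = 0
(b /\ b) = min(0.4, 0.4) = 0.4
((c \/ ((~d -> ~((a /\ ~(a \/ c)) -> d)) /\ c)) \/ (b /\ b)) = max(0, 0.4) = 0.4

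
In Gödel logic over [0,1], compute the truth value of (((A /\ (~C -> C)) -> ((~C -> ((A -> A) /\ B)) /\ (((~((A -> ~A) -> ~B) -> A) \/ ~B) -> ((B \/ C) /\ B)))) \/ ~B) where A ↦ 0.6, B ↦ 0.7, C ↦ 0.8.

~C: Gödel ¬ of 0.8 = 0 (operand ≠ 0)
(~C -> C): 0 ≤ 0.8, so result = 1
(A /\ (~C -> C)) = min(0.6, 1) = 0.6
~C: Gödel ¬ of 0.8 = 0 (operand ≠ 0)
(A -> A): 0.6 ≤ 0.6, so result = 1
((A -> A) /\ B) = min(1, 0.7) = 0.7
(~C -> ((A -> A) /\ B)): 0 ≤ 0.7, so result = 1
~A: Gödel ¬ of 0.6 = 0 (operand ≠ 0)
(A -> ~A): 0.6 > 0, so result = 0
~B: Gödel ¬ of 0.7 = 0 (operand ≠ 0)
((A -> ~A) -> ~B): 0 ≤ 0, so result = 1
~((A -> ~A) -> ~B): Gödel ¬ of 1 = 0 (operand ≠ 0)
(~((A -> ~A) -> ~B) -> A): 0 ≤ 0.6, so result = 1
~B: Gödel ¬ of 0.7 = 0 (operand ≠ 0)
((~((A -> ~A) -> ~B) -> A) \/ ~B) = max(1, 0) = 1
(B \/ C) = max(0.7, 0.8) = 0.8
((B \/ C) /\ B) = min(0.8, 0.7) = 0.7
(((~((A -> ~A) -> ~B) -> A) \/ ~B) -> ((B \/ C) /\ B)): 1 > 0.7, so result = 0.7
((~C -> ((A -> A) /\ B)) /\ (((~((A -> ~A) -> ~B) -> A) \/ ~B) -> ((B \/ C) /\ B))) = min(1, 0.7) = 0.7
((A /\ (~C -> C)) -> ((~C -> ((A -> A) /\ B)) /\ (((~((A -> ~A) -> ~B) -> A) \/ ~B) -> ((B \/ C) /\ B)))): 0.6 ≤ 0.7, so result = 1
~B: Gödel ¬ of 0.7 = 0 (operand ≠ 0)
(((A /\ (~C -> C)) -> ((~C -> ((A -> A) /\ B)) /\ (((~((A -> ~A) -> ~B) -> A) \/ ~B) -> ((B \/ C) /\ B)))) \/ ~B) = max(1, 0) = 1

1.00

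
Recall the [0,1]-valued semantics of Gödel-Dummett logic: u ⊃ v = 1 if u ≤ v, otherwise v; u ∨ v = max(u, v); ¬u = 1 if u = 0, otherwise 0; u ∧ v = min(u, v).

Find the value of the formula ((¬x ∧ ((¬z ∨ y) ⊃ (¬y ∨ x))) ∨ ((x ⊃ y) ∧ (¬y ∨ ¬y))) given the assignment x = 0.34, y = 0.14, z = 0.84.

¬x: Gödel ¬ of 0.34 = 0 (operand ≠ 0)
¬z: Gödel ¬ of 0.84 = 0 (operand ≠ 0)
(¬z ∨ y) = max(0, 0.14) = 0.14
¬y: Gödel ¬ of 0.14 = 0 (operand ≠ 0)
(¬y ∨ x) = max(0, 0.34) = 0.34
((¬z ∨ y) ⊃ (¬y ∨ x)): 0.14 ≤ 0.34, so result = 1
(¬x ∧ ((¬z ∨ y) ⊃ (¬y ∨ x))) = min(0, 1) = 0
(x ⊃ y): 0.34 > 0.14, so result = 0.14
¬y: Gödel ¬ of 0.14 = 0 (operand ≠ 0)
¬y: Gödel ¬ of 0.14 = 0 (operand ≠ 0)
(¬y ∨ ¬y) = max(0, 0) = 0
((x ⊃ y) ∧ (¬y ∨ ¬y)) = min(0.14, 0) = 0
((¬x ∧ ((¬z ∨ y) ⊃ (¬y ∨ x))) ∨ ((x ⊃ y) ∧ (¬y ∨ ¬y))) = max(0, 0) = 0

0.00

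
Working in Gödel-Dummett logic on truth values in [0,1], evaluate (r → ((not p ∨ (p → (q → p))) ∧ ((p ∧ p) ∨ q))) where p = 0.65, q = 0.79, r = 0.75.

1.00

not p: Gödel ¬ of 0.65 = 0 (operand ≠ 0)
(q → p): 0.79 > 0.65, so result = 0.65
(p → (q → p)): 0.65 ≤ 0.65, so result = 1
(not p ∨ (p → (q → p))) = max(0, 1) = 1
(p ∧ p) = min(0.65, 0.65) = 0.65
((p ∧ p) ∨ q) = max(0.65, 0.79) = 0.79
((not p ∨ (p → (q → p))) ∧ ((p ∧ p) ∨ q)) = min(1, 0.79) = 0.79
(r → ((not p ∨ (p → (q → p))) ∧ ((p ∧ p) ∨ q))): 0.75 ≤ 0.79, so result = 1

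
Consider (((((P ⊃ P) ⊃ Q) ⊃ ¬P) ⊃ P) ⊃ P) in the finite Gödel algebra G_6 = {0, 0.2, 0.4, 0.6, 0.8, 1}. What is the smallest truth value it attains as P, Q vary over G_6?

The minimum is attained at P = 0.2, Q = 0.2:
  (P ⊃ P): 0.2 ≤ 0.2, so result = 1
  ((P ⊃ P) ⊃ Q): 1 > 0.2, so result = 0.2
  ¬P: Gödel ¬ of 0.2 = 0 (operand ≠ 0)
  (((P ⊃ P) ⊃ Q) ⊃ ¬P): 0.2 > 0, so result = 0
  ((((P ⊃ P) ⊃ Q) ⊃ ¬P) ⊃ P): 0 ≤ 0.2, so result = 1
  (((((P ⊃ P) ⊃ Q) ⊃ ¬P) ⊃ P) ⊃ P): 1 > 0.2, so result = 0.2
Checking all 36 assignments confirms none give a value below 0.20.

0.20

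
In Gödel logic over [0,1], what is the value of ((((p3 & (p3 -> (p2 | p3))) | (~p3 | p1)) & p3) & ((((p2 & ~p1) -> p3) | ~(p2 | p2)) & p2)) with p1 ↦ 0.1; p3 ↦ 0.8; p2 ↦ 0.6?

0.60

(p2 | p3) = max(0.6, 0.8) = 0.8
(p3 -> (p2 | p3)): 0.8 ≤ 0.8, so result = 1
(p3 & (p3 -> (p2 | p3))) = min(0.8, 1) = 0.8
~p3: Gödel ¬ of 0.8 = 0 (operand ≠ 0)
(~p3 | p1) = max(0, 0.1) = 0.1
((p3 & (p3 -> (p2 | p3))) | (~p3 | p1)) = max(0.8, 0.1) = 0.8
(((p3 & (p3 -> (p2 | p3))) | (~p3 | p1)) & p3) = min(0.8, 0.8) = 0.8
~p1: Gödel ¬ of 0.1 = 0 (operand ≠ 0)
(p2 & ~p1) = min(0.6, 0) = 0
((p2 & ~p1) -> p3): 0 ≤ 0.8, so result = 1
(p2 | p2) = max(0.6, 0.6) = 0.6
~(p2 | p2): Gödel ¬ of 0.6 = 0 (operand ≠ 0)
(((p2 & ~p1) -> p3) | ~(p2 | p2)) = max(1, 0) = 1
((((p2 & ~p1) -> p3) | ~(p2 | p2)) & p2) = min(1, 0.6) = 0.6
((((p3 & (p3 -> (p2 | p3))) | (~p3 | p1)) & p3) & ((((p2 & ~p1) -> p3) | ~(p2 | p2)) & p2)) = min(0.8, 0.6) = 0.6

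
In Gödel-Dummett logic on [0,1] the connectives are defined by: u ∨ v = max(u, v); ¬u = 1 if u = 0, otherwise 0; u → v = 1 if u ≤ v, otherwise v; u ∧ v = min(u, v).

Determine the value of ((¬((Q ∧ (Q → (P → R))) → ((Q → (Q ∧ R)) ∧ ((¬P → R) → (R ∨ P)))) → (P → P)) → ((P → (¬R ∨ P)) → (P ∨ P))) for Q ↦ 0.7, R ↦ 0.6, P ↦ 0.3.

0.30

(P → R): 0.3 ≤ 0.6, so result = 1
(Q → (P → R)): 0.7 ≤ 1, so result = 1
(Q ∧ (Q → (P → R))) = min(0.7, 1) = 0.7
(Q ∧ R) = min(0.7, 0.6) = 0.6
(Q → (Q ∧ R)): 0.7 > 0.6, so result = 0.6
¬P: Gödel ¬ of 0.3 = 0 (operand ≠ 0)
(¬P → R): 0 ≤ 0.6, so result = 1
(R ∨ P) = max(0.6, 0.3) = 0.6
((¬P → R) → (R ∨ P)): 1 > 0.6, so result = 0.6
((Q → (Q ∧ R)) ∧ ((¬P → R) → (R ∨ P))) = min(0.6, 0.6) = 0.6
((Q ∧ (Q → (P → R))) → ((Q → (Q ∧ R)) ∧ ((¬P → R) → (R ∨ P)))): 0.7 > 0.6, so result = 0.6
¬((Q ∧ (Q → (P → R))) → ((Q → (Q ∧ R)) ∧ ((¬P → R) → (R ∨ P)))): Gödel ¬ of 0.6 = 0 (operand ≠ 0)
(P → P): 0.3 ≤ 0.3, so result = 1
(¬((Q ∧ (Q → (P → R))) → ((Q → (Q ∧ R)) ∧ ((¬P → R) → (R ∨ P)))) → (P → P)): 0 ≤ 1, so result = 1
¬R: Gödel ¬ of 0.6 = 0 (operand ≠ 0)
(¬R ∨ P) = max(0, 0.3) = 0.3
(P → (¬R ∨ P)): 0.3 ≤ 0.3, so result = 1
(P ∨ P) = max(0.3, 0.3) = 0.3
((P → (¬R ∨ P)) → (P ∨ P)): 1 > 0.3, so result = 0.3
((¬((Q ∧ (Q → (P → R))) → ((Q → (Q ∧ R)) ∧ ((¬P → R) → (R ∨ P)))) → (P → P)) → ((P → (¬R ∨ P)) → (P ∨ P))): 1 > 0.3, so result = 0.3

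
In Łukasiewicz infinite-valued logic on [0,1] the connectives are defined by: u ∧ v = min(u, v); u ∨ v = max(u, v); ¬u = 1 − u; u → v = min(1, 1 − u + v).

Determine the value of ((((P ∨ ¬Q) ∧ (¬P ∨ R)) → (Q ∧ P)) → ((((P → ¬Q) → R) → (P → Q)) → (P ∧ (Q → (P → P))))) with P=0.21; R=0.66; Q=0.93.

¬Q: Łukasiewicz ¬ gives 1 − 0.93 = 0.07
(P ∨ ¬Q) = max(0.21, 0.07) = 0.21
¬P: Łukasiewicz ¬ gives 1 − 0.21 = 0.79
(¬P ∨ R) = max(0.79, 0.66) = 0.79
((P ∨ ¬Q) ∧ (¬P ∨ R)) = min(0.21, 0.79) = 0.21
(Q ∧ P) = min(0.93, 0.21) = 0.21
(((P ∨ ¬Q) ∧ (¬P ∨ R)) → (Q ∧ P)): min(1, 1 − 0.21 + 0.21) = 1
¬Q: Łukasiewicz ¬ gives 1 − 0.93 = 0.07
(P → ¬Q): min(1, 1 − 0.21 + 0.07) = 0.86
((P → ¬Q) → R): min(1, 1 − 0.86 + 0.66) = 0.8
(P → Q): min(1, 1 − 0.21 + 0.93) = 1
(((P → ¬Q) → R) → (P → Q)): min(1, 1 − 0.8 + 1) = 1
(P → P): min(1, 1 − 0.21 + 0.21) = 1
(Q → (P → P)): min(1, 1 − 0.93 + 1) = 1
(P ∧ (Q → (P → P))) = min(0.21, 1) = 0.21
((((P → ¬Q) → R) → (P → Q)) → (P ∧ (Q → (P → P)))): min(1, 1 − 1 + 0.21) = 0.21
((((P ∨ ¬Q) ∧ (¬P ∨ R)) → (Q ∧ P)) → ((((P → ¬Q) → R) → (P → Q)) → (P ∧ (Q → (P → P))))): min(1, 1 − 1 + 0.21) = 0.21

0.21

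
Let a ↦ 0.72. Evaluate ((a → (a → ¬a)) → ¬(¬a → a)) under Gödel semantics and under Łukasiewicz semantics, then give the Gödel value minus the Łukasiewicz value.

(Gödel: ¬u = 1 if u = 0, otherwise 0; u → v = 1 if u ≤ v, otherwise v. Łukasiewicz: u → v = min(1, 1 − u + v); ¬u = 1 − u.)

0.84

Gödel evaluation:
  ¬a: Gödel ¬ of 0.72 = 0 (operand ≠ 0)
  (a → ¬a): 0.72 > 0, so result = 0
  (a → (a → ¬a)): 0.72 > 0, so result = 0
  ¬a: Gödel ¬ of 0.72 = 0 (operand ≠ 0)
  (¬a → a): 0 ≤ 0.72, so result = 1
  ¬(¬a → a): Gödel ¬ of 1 = 0 (operand ≠ 0)
  ((a → (a → ¬a)) → ¬(¬a → a)): 0 ≤ 0, so result = 1
  Gödel value = 1
Łukasiewicz evaluation:
  ¬a: Łukasiewicz ¬ gives 1 − 0.72 = 0.28
  (a → ¬a): min(1, 1 − 0.72 + 0.28) = 0.56
  (a → (a → ¬a)): min(1, 1 − 0.72 + 0.56) = 0.84
  ¬a: Łukasiewicz ¬ gives 1 − 0.72 = 0.28
  (¬a → a): min(1, 1 − 0.28 + 0.72) = 1
  ¬(¬a → a): Łukasiewicz ¬ gives 1 − 1 = 0
  ((a → (a → ¬a)) → ¬(¬a → a)): min(1, 1 − 0.84 + 0) = 0.16
  Łukasiewicz value = 0.16
Difference: 1 − 0.16 = 0.84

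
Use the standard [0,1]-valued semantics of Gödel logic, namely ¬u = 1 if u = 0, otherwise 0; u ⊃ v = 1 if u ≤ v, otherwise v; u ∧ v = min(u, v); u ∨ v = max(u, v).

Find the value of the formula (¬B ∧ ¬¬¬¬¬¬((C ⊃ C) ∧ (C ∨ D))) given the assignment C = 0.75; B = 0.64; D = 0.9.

0.00

¬B: Gödel ¬ of 0.64 = 0 (operand ≠ 0)
(C ⊃ C): 0.75 ≤ 0.75, so result = 1
(C ∨ D) = max(0.75, 0.9) = 0.9
((C ⊃ C) ∧ (C ∨ D)) = min(1, 0.9) = 0.9
¬((C ⊃ C) ∧ (C ∨ D)): Gödel ¬ of 0.9 = 0 (operand ≠ 0)
¬¬((C ⊃ C) ∧ (C ∨ D)): Gödel ¬ of 0 = 1 (operand is 0)
¬¬¬((C ⊃ C) ∧ (C ∨ D)): Gödel ¬ of 1 = 0 (operand ≠ 0)
¬¬¬¬((C ⊃ C) ∧ (C ∨ D)): Gödel ¬ of 0 = 1 (operand is 0)
¬¬¬¬¬((C ⊃ C) ∧ (C ∨ D)): Gödel ¬ of 1 = 0 (operand ≠ 0)
¬¬¬¬¬¬((C ⊃ C) ∧ (C ∨ D)): Gödel ¬ of 0 = 1 (operand is 0)
(¬B ∧ ¬¬¬¬¬¬((C ⊃ C) ∧ (C ∨ D))) = min(0, 1) = 0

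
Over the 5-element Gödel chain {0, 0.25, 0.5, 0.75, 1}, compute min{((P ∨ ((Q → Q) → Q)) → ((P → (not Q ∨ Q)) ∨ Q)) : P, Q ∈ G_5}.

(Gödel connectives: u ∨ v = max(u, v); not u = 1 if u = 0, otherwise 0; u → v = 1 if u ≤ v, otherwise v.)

0.25

The minimum is attained at P = 0.5, Q = 0.25:
  (Q → Q): 0.25 ≤ 0.25, so result = 1
  ((Q → Q) → Q): 1 > 0.25, so result = 0.25
  (P ∨ ((Q → Q) → Q)) = max(0.5, 0.25) = 0.5
  not Q: Gödel ¬ of 0.25 = 0 (operand ≠ 0)
  (not Q ∨ Q) = max(0, 0.25) = 0.25
  (P → (not Q ∨ Q)): 0.5 > 0.25, so result = 0.25
  ((P → (not Q ∨ Q)) ∨ Q) = max(0.25, 0.25) = 0.25
  ((P ∨ ((Q → Q) → Q)) → ((P → (not Q ∨ Q)) ∨ Q)): 0.5 > 0.25, so result = 0.25
Checking all 25 assignments confirms none give a value below 0.25.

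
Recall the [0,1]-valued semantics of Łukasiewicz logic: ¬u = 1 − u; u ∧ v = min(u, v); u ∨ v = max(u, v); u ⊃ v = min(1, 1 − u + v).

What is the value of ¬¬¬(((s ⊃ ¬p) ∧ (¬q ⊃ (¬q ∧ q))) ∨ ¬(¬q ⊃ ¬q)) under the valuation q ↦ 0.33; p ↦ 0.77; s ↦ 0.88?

0.65

¬p: Łukasiewicz ¬ gives 1 − 0.77 = 0.23
(s ⊃ ¬p): min(1, 1 − 0.88 + 0.23) = 0.35
¬q: Łukasiewicz ¬ gives 1 − 0.33 = 0.67
¬q: Łukasiewicz ¬ gives 1 − 0.33 = 0.67
(¬q ∧ q) = min(0.67, 0.33) = 0.33
(¬q ⊃ (¬q ∧ q)): min(1, 1 − 0.67 + 0.33) = 0.66
((s ⊃ ¬p) ∧ (¬q ⊃ (¬q ∧ q))) = min(0.35, 0.66) = 0.35
¬q: Łukasiewicz ¬ gives 1 − 0.33 = 0.67
¬q: Łukasiewicz ¬ gives 1 − 0.33 = 0.67
(¬q ⊃ ¬q): min(1, 1 − 0.67 + 0.67) = 1
¬(¬q ⊃ ¬q): Łukasiewicz ¬ gives 1 − 1 = 0
(((s ⊃ ¬p) ∧ (¬q ⊃ (¬q ∧ q))) ∨ ¬(¬q ⊃ ¬q)) = max(0.35, 0) = 0.35
¬(((s ⊃ ¬p) ∧ (¬q ⊃ (¬q ∧ q))) ∨ ¬(¬q ⊃ ¬q)): Łukasiewicz ¬ gives 1 − 0.35 = 0.65
¬¬(((s ⊃ ¬p) ∧ (¬q ⊃ (¬q ∧ q))) ∨ ¬(¬q ⊃ ¬q)): Łukasiewicz ¬ gives 1 − 0.65 = 0.35
¬¬¬(((s ⊃ ¬p) ∧ (¬q ⊃ (¬q ∧ q))) ∨ ¬(¬q ⊃ ¬q)): Łukasiewicz ¬ gives 1 − 0.35 = 0.65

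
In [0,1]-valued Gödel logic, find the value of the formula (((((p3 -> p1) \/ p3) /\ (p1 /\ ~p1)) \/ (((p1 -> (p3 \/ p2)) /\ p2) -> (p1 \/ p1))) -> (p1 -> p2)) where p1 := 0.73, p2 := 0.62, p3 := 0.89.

(p3 -> p1): 0.89 > 0.73, so result = 0.73
((p3 -> p1) \/ p3) = max(0.73, 0.89) = 0.89
~p1: Gödel ¬ of 0.73 = 0 (operand ≠ 0)
(p1 /\ ~p1) = min(0.73, 0) = 0
(((p3 -> p1) \/ p3) /\ (p1 /\ ~p1)) = min(0.89, 0) = 0
(p3 \/ p2) = max(0.89, 0.62) = 0.89
(p1 -> (p3 \/ p2)): 0.73 ≤ 0.89, so result = 1
((p1 -> (p3 \/ p2)) /\ p2) = min(1, 0.62) = 0.62
(p1 \/ p1) = max(0.73, 0.73) = 0.73
(((p1 -> (p3 \/ p2)) /\ p2) -> (p1 \/ p1)): 0.62 ≤ 0.73, so result = 1
((((p3 -> p1) \/ p3) /\ (p1 /\ ~p1)) \/ (((p1 -> (p3 \/ p2)) /\ p2) -> (p1 \/ p1))) = max(0, 1) = 1
(p1 -> p2): 0.73 > 0.62, so result = 0.62
(((((p3 -> p1) \/ p3) /\ (p1 /\ ~p1)) \/ (((p1 -> (p3 \/ p2)) /\ p2) -> (p1 \/ p1))) -> (p1 -> p2)): 1 > 0.62, so result = 0.62

0.62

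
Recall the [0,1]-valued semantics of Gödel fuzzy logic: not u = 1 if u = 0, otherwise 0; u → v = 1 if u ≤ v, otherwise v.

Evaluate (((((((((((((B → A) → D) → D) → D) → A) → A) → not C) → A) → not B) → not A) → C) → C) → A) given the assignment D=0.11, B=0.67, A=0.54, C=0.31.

0.54

(B → A): 0.67 > 0.54, so result = 0.54
((B → A) → D): 0.54 > 0.11, so result = 0.11
(((B → A) → D) → D): 0.11 ≤ 0.11, so result = 1
((((B → A) → D) → D) → D): 1 > 0.11, so result = 0.11
(((((B → A) → D) → D) → D) → A): 0.11 ≤ 0.54, so result = 1
((((((B → A) → D) → D) → D) → A) → A): 1 > 0.54, so result = 0.54
not C: Gödel ¬ of 0.31 = 0 (operand ≠ 0)
(((((((B → A) → D) → D) → D) → A) → A) → not C): 0.54 > 0, so result = 0
((((((((B → A) → D) → D) → D) → A) → A) → not C) → A): 0 ≤ 0.54, so result = 1
not B: Gödel ¬ of 0.67 = 0 (operand ≠ 0)
(((((((((B → A) → D) → D) → D) → A) → A) → not C) → A) → not B): 1 > 0, so result = 0
not A: Gödel ¬ of 0.54 = 0 (operand ≠ 0)
((((((((((B → A) → D) → D) → D) → A) → A) → not C) → A) → not B) → not A): 0 ≤ 0, so result = 1
(((((((((((B → A) → D) → D) → D) → A) → A) → not C) → A) → not B) → not A) → C): 1 > 0.31, so result = 0.31
((((((((((((B → A) → D) → D) → D) → A) → A) → not C) → A) → not B) → not A) → C) → C): 0.31 ≤ 0.31, so result = 1
(((((((((((((B → A) → D) → D) → D) → A) → A) → not C) → A) → not B) → not A) → C) → C) → A): 1 > 0.54, so result = 0.54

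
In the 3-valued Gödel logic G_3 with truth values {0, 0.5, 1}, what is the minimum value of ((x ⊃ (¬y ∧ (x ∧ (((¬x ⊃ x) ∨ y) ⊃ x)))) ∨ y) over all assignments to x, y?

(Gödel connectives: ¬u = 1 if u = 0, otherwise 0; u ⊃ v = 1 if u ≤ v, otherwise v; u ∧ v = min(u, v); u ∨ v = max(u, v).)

0.50

The minimum is attained at x = 0.5, y = 0.5:
  ¬y: Gödel ¬ of 0.5 = 0 (operand ≠ 0)
  ¬x: Gödel ¬ of 0.5 = 0 (operand ≠ 0)
  (¬x ⊃ x): 0 ≤ 0.5, so result = 1
  ((¬x ⊃ x) ∨ y) = max(1, 0.5) = 1
  (((¬x ⊃ x) ∨ y) ⊃ x): 1 > 0.5, so result = 0.5
  (x ∧ (((¬x ⊃ x) ∨ y) ⊃ x)) = min(0.5, 0.5) = 0.5
  (¬y ∧ (x ∧ (((¬x ⊃ x) ∨ y) ⊃ x))) = min(0, 0.5) = 0
  (x ⊃ (¬y ∧ (x ∧ (((¬x ⊃ x) ∨ y) ⊃ x)))): 0.5 > 0, so result = 0
  ((x ⊃ (¬y ∧ (x ∧ (((¬x ⊃ x) ∨ y) ⊃ x)))) ∨ y) = max(0, 0.5) = 0.5
Checking all 9 assignments confirms none give a value below 0.50.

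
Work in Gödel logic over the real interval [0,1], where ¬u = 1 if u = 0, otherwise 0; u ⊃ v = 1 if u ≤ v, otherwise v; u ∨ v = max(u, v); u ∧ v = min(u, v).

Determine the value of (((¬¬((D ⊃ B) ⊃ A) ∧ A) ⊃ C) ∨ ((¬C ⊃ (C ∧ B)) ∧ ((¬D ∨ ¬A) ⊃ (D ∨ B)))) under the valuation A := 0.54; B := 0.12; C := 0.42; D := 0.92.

1.00

(D ⊃ B): 0.92 > 0.12, so result = 0.12
((D ⊃ B) ⊃ A): 0.12 ≤ 0.54, so result = 1
¬((D ⊃ B) ⊃ A): Gödel ¬ of 1 = 0 (operand ≠ 0)
¬¬((D ⊃ B) ⊃ A): Gödel ¬ of 0 = 1 (operand is 0)
(¬¬((D ⊃ B) ⊃ A) ∧ A) = min(1, 0.54) = 0.54
((¬¬((D ⊃ B) ⊃ A) ∧ A) ⊃ C): 0.54 > 0.42, so result = 0.42
¬C: Gödel ¬ of 0.42 = 0 (operand ≠ 0)
(C ∧ B) = min(0.42, 0.12) = 0.12
(¬C ⊃ (C ∧ B)): 0 ≤ 0.12, so result = 1
¬D: Gödel ¬ of 0.92 = 0 (operand ≠ 0)
¬A: Gödel ¬ of 0.54 = 0 (operand ≠ 0)
(¬D ∨ ¬A) = max(0, 0) = 0
(D ∨ B) = max(0.92, 0.12) = 0.92
((¬D ∨ ¬A) ⊃ (D ∨ B)): 0 ≤ 0.92, so result = 1
((¬C ⊃ (C ∧ B)) ∧ ((¬D ∨ ¬A) ⊃ (D ∨ B))) = min(1, 1) = 1
(((¬¬((D ⊃ B) ⊃ A) ∧ A) ⊃ C) ∨ ((¬C ⊃ (C ∧ B)) ∧ ((¬D ∨ ¬A) ⊃ (D ∨ B)))) = max(0.42, 1) = 1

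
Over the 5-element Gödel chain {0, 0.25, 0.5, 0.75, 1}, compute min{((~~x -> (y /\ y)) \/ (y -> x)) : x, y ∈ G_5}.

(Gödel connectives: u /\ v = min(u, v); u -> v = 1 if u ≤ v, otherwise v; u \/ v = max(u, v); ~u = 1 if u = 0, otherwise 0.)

The minimum is attained at x = 0.25, y = 0.5:
  ~x: Gödel ¬ of 0.25 = 0 (operand ≠ 0)
  ~~x: Gödel ¬ of 0 = 1 (operand is 0)
  (y /\ y) = min(0.5, 0.5) = 0.5
  (~~x -> (y /\ y)): 1 > 0.5, so result = 0.5
  (y -> x): 0.5 > 0.25, so result = 0.25
  ((~~x -> (y /\ y)) \/ (y -> x)) = max(0.5, 0.25) = 0.5
Checking all 25 assignments confirms none give a value below 0.50.

0.50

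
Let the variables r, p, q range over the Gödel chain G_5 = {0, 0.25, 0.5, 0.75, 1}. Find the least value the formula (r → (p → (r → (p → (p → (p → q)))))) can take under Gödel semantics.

0.00

The minimum is attained at r = 0.25, p = 0.25, q = 0:
  (p → q): 0.25 > 0, so result = 0
  (p → (p → q)): 0.25 > 0, so result = 0
  (p → (p → (p → q))): 0.25 > 0, so result = 0
  (r → (p → (p → (p → q)))): 0.25 > 0, so result = 0
  (p → (r → (p → (p → (p → q))))): 0.25 > 0, so result = 0
  (r → (p → (r → (p → (p → (p → q)))))): 0.25 > 0, so result = 0
Checking all 125 assignments confirms none give a value below 0.00.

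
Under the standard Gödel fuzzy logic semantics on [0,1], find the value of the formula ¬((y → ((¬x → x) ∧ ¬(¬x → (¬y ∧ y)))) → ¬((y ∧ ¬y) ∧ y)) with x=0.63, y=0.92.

¬x: Gödel ¬ of 0.63 = 0 (operand ≠ 0)
(¬x → x): 0 ≤ 0.63, so result = 1
¬x: Gödel ¬ of 0.63 = 0 (operand ≠ 0)
¬y: Gödel ¬ of 0.92 = 0 (operand ≠ 0)
(¬y ∧ y) = min(0, 0.92) = 0
(¬x → (¬y ∧ y)): 0 ≤ 0, so result = 1
¬(¬x → (¬y ∧ y)): Gödel ¬ of 1 = 0 (operand ≠ 0)
((¬x → x) ∧ ¬(¬x → (¬y ∧ y))) = min(1, 0) = 0
(y → ((¬x → x) ∧ ¬(¬x → (¬y ∧ y)))): 0.92 > 0, so result = 0
¬y: Gödel ¬ of 0.92 = 0 (operand ≠ 0)
(y ∧ ¬y) = min(0.92, 0) = 0
((y ∧ ¬y) ∧ y) = min(0, 0.92) = 0
¬((y ∧ ¬y) ∧ y): Gödel ¬ of 0 = 1 (operand is 0)
((y → ((¬x → x) ∧ ¬(¬x → (¬y ∧ y)))) → ¬((y ∧ ¬y) ∧ y)): 0 ≤ 1, so result = 1
¬((y → ((¬x → x) ∧ ¬(¬x → (¬y ∧ y)))) → ¬((y ∧ ¬y) ∧ y)): Gödel ¬ of 1 = 0 (operand ≠ 0)

0.00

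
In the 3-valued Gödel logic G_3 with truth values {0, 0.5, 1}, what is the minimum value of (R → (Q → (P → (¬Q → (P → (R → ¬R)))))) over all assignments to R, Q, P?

Every assignment gives 1. For instance at R = 0, Q = 0, P = 0:
  ¬Q: Gödel ¬ of 0 = 1 (operand is 0)
  ¬R: Gödel ¬ of 0 = 1 (operand is 0)
  (R → ¬R): 0 ≤ 1, so result = 1
  (P → (R → ¬R)): 0 ≤ 1, so result = 1
  (¬Q → (P → (R → ¬R))): 1 ≤ 1, so result = 1
  (P → (¬Q → (P → (R → ¬R)))): 0 ≤ 1, so result = 1
  (Q → (P → (¬Q → (P → (R → ¬R))))): 0 ≤ 1, so result = 1
  (R → (Q → (P → (¬Q → (P → (R → ¬R)))))): 0 ≤ 1, so result = 1
All 27 assignments give value 1 — the formula is a G_3-tautology.

1.00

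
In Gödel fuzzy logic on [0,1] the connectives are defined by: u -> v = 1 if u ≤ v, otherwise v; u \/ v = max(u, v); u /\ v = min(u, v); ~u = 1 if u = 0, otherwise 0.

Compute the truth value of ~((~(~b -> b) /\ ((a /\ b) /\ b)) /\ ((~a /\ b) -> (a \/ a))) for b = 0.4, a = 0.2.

~b: Gödel ¬ of 0.4 = 0 (operand ≠ 0)
(~b -> b): 0 ≤ 0.4, so result = 1
~(~b -> b): Gödel ¬ of 1 = 0 (operand ≠ 0)
(a /\ b) = min(0.2, 0.4) = 0.2
((a /\ b) /\ b) = min(0.2, 0.4) = 0.2
(~(~b -> b) /\ ((a /\ b) /\ b)) = min(0, 0.2) = 0
~a: Gödel ¬ of 0.2 = 0 (operand ≠ 0)
(~a /\ b) = min(0, 0.4) = 0
(a \/ a) = max(0.2, 0.2) = 0.2
((~a /\ b) -> (a \/ a)): 0 ≤ 0.2, so result = 1
((~(~b -> b) /\ ((a /\ b) /\ b)) /\ ((~a /\ b) -> (a \/ a))) = min(0, 1) = 0
~((~(~b -> b) /\ ((a /\ b) /\ b)) /\ ((~a /\ b) -> (a \/ a))): Gödel ¬ of 0 = 1 (operand is 0)

1.00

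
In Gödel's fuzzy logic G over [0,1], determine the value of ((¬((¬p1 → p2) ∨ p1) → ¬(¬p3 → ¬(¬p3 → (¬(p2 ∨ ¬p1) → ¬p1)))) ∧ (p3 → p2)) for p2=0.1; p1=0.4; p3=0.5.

0.10

¬p1: Gödel ¬ of 0.4 = 0 (operand ≠ 0)
(¬p1 → p2): 0 ≤ 0.1, so result = 1
((¬p1 → p2) ∨ p1) = max(1, 0.4) = 1
¬((¬p1 → p2) ∨ p1): Gödel ¬ of 1 = 0 (operand ≠ 0)
¬p3: Gödel ¬ of 0.5 = 0 (operand ≠ 0)
¬p3: Gödel ¬ of 0.5 = 0 (operand ≠ 0)
¬p1: Gödel ¬ of 0.4 = 0 (operand ≠ 0)
(p2 ∨ ¬p1) = max(0.1, 0) = 0.1
¬(p2 ∨ ¬p1): Gödel ¬ of 0.1 = 0 (operand ≠ 0)
¬p1: Gödel ¬ of 0.4 = 0 (operand ≠ 0)
(¬(p2 ∨ ¬p1) → ¬p1): 0 ≤ 0, so result = 1
(¬p3 → (¬(p2 ∨ ¬p1) → ¬p1)): 0 ≤ 1, so result = 1
¬(¬p3 → (¬(p2 ∨ ¬p1) → ¬p1)): Gödel ¬ of 1 = 0 (operand ≠ 0)
(¬p3 → ¬(¬p3 → (¬(p2 ∨ ¬p1) → ¬p1))): 0 ≤ 0, so result = 1
¬(¬p3 → ¬(¬p3 → (¬(p2 ∨ ¬p1) → ¬p1))): Gödel ¬ of 1 = 0 (operand ≠ 0)
(¬((¬p1 → p2) ∨ p1) → ¬(¬p3 → ¬(¬p3 → (¬(p2 ∨ ¬p1) → ¬p1)))): 0 ≤ 0, so result = 1
(p3 → p2): 0.5 > 0.1, so result = 0.1
((¬((¬p1 → p2) ∨ p1) → ¬(¬p3 → ¬(¬p3 → (¬(p2 ∨ ¬p1) → ¬p1)))) ∧ (p3 → p2)) = min(1, 0.1) = 0.1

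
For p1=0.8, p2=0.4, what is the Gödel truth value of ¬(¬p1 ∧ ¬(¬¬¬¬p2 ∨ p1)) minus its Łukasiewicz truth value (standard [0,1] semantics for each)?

0.20

Gödel evaluation:
  ¬p1: Gödel ¬ of 0.8 = 0 (operand ≠ 0)
  ¬p2: Gödel ¬ of 0.4 = 0 (operand ≠ 0)
  ¬¬p2: Gödel ¬ of 0 = 1 (operand is 0)
  ¬¬¬p2: Gödel ¬ of 1 = 0 (operand ≠ 0)
  ¬¬¬¬p2: Gödel ¬ of 0 = 1 (operand is 0)
  (¬¬¬¬p2 ∨ p1) = max(1, 0.8) = 1
  ¬(¬¬¬¬p2 ∨ p1): Gödel ¬ of 1 = 0 (operand ≠ 0)
  (¬p1 ∧ ¬(¬¬¬¬p2 ∨ p1)) = min(0, 0) = 0
  ¬(¬p1 ∧ ¬(¬¬¬¬p2 ∨ p1)): Gödel ¬ of 0 = 1 (operand is 0)
  Gödel value = 1
Łukasiewicz evaluation:
  ¬p1: Łukasiewicz ¬ gives 1 − 0.8 = 0.2
  ¬p2: Łukasiewicz ¬ gives 1 − 0.4 = 0.6
  ¬¬p2: Łukasiewicz ¬ gives 1 − 0.6 = 0.4
  ¬¬¬p2: Łukasiewicz ¬ gives 1 − 0.4 = 0.6
  ¬¬¬¬p2: Łukasiewicz ¬ gives 1 − 0.6 = 0.4
  (¬¬¬¬p2 ∨ p1) = max(0.4, 0.8) = 0.8
  ¬(¬¬¬¬p2 ∨ p1): Łukasiewicz ¬ gives 1 − 0.8 = 0.2
  (¬p1 ∧ ¬(¬¬¬¬p2 ∨ p1)) = min(0.2, 0.2) = 0.2
  ¬(¬p1 ∧ ¬(¬¬¬¬p2 ∨ p1)): Łukasiewicz ¬ gives 1 − 0.2 = 0.8
  Łukasiewicz value = 0.8
Difference: 1 − 0.8 = 0.20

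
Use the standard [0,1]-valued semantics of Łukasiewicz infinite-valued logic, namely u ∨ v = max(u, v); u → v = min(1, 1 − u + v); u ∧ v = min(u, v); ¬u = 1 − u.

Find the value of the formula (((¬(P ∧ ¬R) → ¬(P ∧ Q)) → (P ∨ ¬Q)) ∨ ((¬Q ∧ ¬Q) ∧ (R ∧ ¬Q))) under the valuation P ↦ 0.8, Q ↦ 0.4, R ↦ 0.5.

¬R: Łukasiewicz ¬ gives 1 − 0.5 = 0.5
(P ∧ ¬R) = min(0.8, 0.5) = 0.5
¬(P ∧ ¬R): Łukasiewicz ¬ gives 1 − 0.5 = 0.5
(P ∧ Q) = min(0.8, 0.4) = 0.4
¬(P ∧ Q): Łukasiewicz ¬ gives 1 − 0.4 = 0.6
(¬(P ∧ ¬R) → ¬(P ∧ Q)): min(1, 1 − 0.5 + 0.6) = 1
¬Q: Łukasiewicz ¬ gives 1 − 0.4 = 0.6
(P ∨ ¬Q) = max(0.8, 0.6) = 0.8
((¬(P ∧ ¬R) → ¬(P ∧ Q)) → (P ∨ ¬Q)): min(1, 1 − 1 + 0.8) = 0.8
¬Q: Łukasiewicz ¬ gives 1 − 0.4 = 0.6
¬Q: Łukasiewicz ¬ gives 1 − 0.4 = 0.6
(¬Q ∧ ¬Q) = min(0.6, 0.6) = 0.6
¬Q: Łukasiewicz ¬ gives 1 − 0.4 = 0.6
(R ∧ ¬Q) = min(0.5, 0.6) = 0.5
((¬Q ∧ ¬Q) ∧ (R ∧ ¬Q)) = min(0.6, 0.5) = 0.5
(((¬(P ∧ ¬R) → ¬(P ∧ Q)) → (P ∨ ¬Q)) ∨ ((¬Q ∧ ¬Q) ∧ (R ∧ ¬Q))) = max(0.8, 0.5) = 0.8

0.80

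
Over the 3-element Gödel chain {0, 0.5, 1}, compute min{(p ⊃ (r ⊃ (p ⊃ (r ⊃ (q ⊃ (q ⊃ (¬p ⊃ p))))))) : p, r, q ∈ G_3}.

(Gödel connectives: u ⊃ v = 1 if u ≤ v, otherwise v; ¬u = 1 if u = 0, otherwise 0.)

1.00

Every assignment gives 1. For instance at p = 0, r = 0, q = 0:
  ¬p: Gödel ¬ of 0 = 1 (operand is 0)
  (¬p ⊃ p): 1 > 0, so result = 0
  (q ⊃ (¬p ⊃ p)): 0 ≤ 0, so result = 1
  (q ⊃ (q ⊃ (¬p ⊃ p))): 0 ≤ 1, so result = 1
  (r ⊃ (q ⊃ (q ⊃ (¬p ⊃ p)))): 0 ≤ 1, so result = 1
  (p ⊃ (r ⊃ (q ⊃ (q ⊃ (¬p ⊃ p))))): 0 ≤ 1, so result = 1
  (r ⊃ (p ⊃ (r ⊃ (q ⊃ (q ⊃ (¬p ⊃ p)))))): 0 ≤ 1, so result = 1
  (p ⊃ (r ⊃ (p ⊃ (r ⊃ (q ⊃ (q ⊃ (¬p ⊃ p))))))): 0 ≤ 1, so result = 1
All 27 assignments give value 1 — the formula is a G_3-tautology.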